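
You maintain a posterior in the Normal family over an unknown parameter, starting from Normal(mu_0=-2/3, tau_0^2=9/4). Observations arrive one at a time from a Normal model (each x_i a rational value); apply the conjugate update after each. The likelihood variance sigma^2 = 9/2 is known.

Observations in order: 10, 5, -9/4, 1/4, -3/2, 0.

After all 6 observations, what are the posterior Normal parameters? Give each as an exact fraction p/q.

obs 1: x=10 → posterior Normal(26/9, 3/2)
obs 2: x=5 → posterior Normal(41/12, 9/8)
obs 3: x=-9/4 → posterior Normal(137/60, 9/10)
obs 4: x=1/4 → posterior Normal(35/18, 3/4)
obs 5: x=-3/2 → posterior Normal(61/42, 9/14)
obs 6: x=0 → posterior Normal(61/48, 9/16)

mu_0=61/48, tau_0^2=9/16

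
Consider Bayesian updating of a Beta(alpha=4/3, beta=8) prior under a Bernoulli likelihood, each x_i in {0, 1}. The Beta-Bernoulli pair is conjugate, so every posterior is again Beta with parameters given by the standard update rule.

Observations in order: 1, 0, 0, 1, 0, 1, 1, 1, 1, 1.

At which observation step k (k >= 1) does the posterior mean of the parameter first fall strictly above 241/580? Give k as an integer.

k = 10

obs 1: x=1 → posterior Beta(7/3, 8)
obs 2: x=0 → posterior Beta(7/3, 9)
obs 3: x=0 → posterior Beta(7/3, 10)
obs 4: x=1 → posterior Beta(10/3, 10)
obs 5: x=0 → posterior Beta(10/3, 11)
obs 6: x=1 → posterior Beta(13/3, 11)
obs 7: x=1 → posterior Beta(16/3, 11)
obs 8: x=1 → posterior Beta(19/3, 11)
obs 9: x=1 → posterior Beta(22/3, 11)
obs 10: x=1 → posterior Beta(25/3, 11)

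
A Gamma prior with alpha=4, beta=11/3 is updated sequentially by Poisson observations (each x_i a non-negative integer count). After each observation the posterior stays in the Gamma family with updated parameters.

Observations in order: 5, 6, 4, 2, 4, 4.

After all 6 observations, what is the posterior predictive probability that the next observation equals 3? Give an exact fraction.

311627229978410389346096281280829772190666215185/1461501637330902918203684832716283019655932542976

obs 1: x=5 → posterior Gamma(9, 14/3)
obs 2: x=6 → posterior Gamma(15, 17/3)
obs 3: x=4 → posterior Gamma(19, 20/3)
obs 4: x=2 → posterior Gamma(21, 23/3)
obs 5: x=4 → posterior Gamma(25, 26/3)
obs 6: x=4 → posterior Gamma(29, 29/3)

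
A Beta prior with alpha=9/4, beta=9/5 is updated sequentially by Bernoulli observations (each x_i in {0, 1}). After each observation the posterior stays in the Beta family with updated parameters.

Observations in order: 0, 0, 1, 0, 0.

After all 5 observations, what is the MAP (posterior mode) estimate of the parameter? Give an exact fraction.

15/47

obs 1: x=0 → posterior Beta(9/4, 14/5)
obs 2: x=0 → posterior Beta(9/4, 19/5)
obs 3: x=1 → posterior Beta(13/4, 19/5)
obs 4: x=0 → posterior Beta(13/4, 24/5)
obs 5: x=0 → posterior Beta(13/4, 29/5)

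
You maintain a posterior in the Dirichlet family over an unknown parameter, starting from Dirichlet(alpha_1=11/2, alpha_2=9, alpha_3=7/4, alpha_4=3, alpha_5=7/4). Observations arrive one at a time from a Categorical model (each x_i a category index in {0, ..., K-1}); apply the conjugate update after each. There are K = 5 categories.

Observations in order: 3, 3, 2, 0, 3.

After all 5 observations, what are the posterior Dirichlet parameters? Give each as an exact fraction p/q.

alpha_1=13/2, alpha_2=9, alpha_3=11/4, alpha_4=6, alpha_5=7/4

obs 1: x=3 → posterior Dirichlet(11/2, 9, 7/4, 4, 7/4)
obs 2: x=3 → posterior Dirichlet(11/2, 9, 7/4, 5, 7/4)
obs 3: x=2 → posterior Dirichlet(11/2, 9, 11/4, 5, 7/4)
obs 4: x=0 → posterior Dirichlet(13/2, 9, 11/4, 5, 7/4)
obs 5: x=3 → posterior Dirichlet(13/2, 9, 11/4, 6, 7/4)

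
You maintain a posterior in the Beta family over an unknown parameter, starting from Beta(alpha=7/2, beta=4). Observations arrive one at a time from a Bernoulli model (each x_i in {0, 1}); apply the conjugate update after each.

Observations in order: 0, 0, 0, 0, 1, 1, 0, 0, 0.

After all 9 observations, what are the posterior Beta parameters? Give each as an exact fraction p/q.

alpha=11/2, beta=11

obs 1: x=0 → posterior Beta(7/2, 5)
obs 2: x=0 → posterior Beta(7/2, 6)
obs 3: x=0 → posterior Beta(7/2, 7)
obs 4: x=0 → posterior Beta(7/2, 8)
obs 5: x=1 → posterior Beta(9/2, 8)
obs 6: x=1 → posterior Beta(11/2, 8)
obs 7: x=0 → posterior Beta(11/2, 9)
obs 8: x=0 → posterior Beta(11/2, 10)
obs 9: x=0 → posterior Beta(11/2, 11)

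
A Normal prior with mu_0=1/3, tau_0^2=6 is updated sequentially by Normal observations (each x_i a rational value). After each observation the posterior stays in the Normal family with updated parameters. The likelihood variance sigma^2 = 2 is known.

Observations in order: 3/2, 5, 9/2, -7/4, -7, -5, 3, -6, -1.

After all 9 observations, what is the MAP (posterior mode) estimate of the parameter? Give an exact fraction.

obs 1: x=3/2 → posterior Normal(29/24, 3/2)
obs 2: x=5 → posterior Normal(17/6, 6/7)
obs 3: x=9/2 → posterior Normal(10/3, 3/5)
obs 4: x=-7/4 → posterior Normal(337/156, 6/13)
obs 5: x=-7 → posterior Normal(85/192, 3/8)
obs 6: x=-5 → posterior Normal(-5/12, 6/19)
obs 7: x=3 → posterior Normal(13/264, 3/11)
obs 8: x=-6 → posterior Normal(-203/300, 6/25)
obs 9: x=-1 → posterior Normal(-239/336, 3/14)

-239/336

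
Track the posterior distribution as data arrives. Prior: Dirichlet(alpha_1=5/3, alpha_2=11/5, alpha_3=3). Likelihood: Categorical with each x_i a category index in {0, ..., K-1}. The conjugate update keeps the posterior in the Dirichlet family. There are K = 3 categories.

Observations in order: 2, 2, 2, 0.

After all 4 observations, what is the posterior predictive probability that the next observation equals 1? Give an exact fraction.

33/163

obs 1: x=2 → posterior Dirichlet(5/3, 11/5, 4)
obs 2: x=2 → posterior Dirichlet(5/3, 11/5, 5)
obs 3: x=2 → posterior Dirichlet(5/3, 11/5, 6)
obs 4: x=0 → posterior Dirichlet(8/3, 11/5, 6)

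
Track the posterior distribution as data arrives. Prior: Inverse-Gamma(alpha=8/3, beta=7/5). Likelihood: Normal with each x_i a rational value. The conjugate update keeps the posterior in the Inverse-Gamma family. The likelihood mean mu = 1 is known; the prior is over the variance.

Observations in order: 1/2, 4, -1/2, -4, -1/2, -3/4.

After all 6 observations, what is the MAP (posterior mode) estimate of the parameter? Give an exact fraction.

obs 1: x=1/2 → posterior Inverse-Gamma(19/6, 61/40)
obs 2: x=4 → posterior Inverse-Gamma(11/3, 241/40)
obs 3: x=-1/2 → posterior Inverse-Gamma(25/6, 143/20)
obs 4: x=-4 → posterior Inverse-Gamma(14/3, 393/20)
obs 5: x=-1/2 → posterior Inverse-Gamma(31/6, 831/40)
obs 6: x=-3/4 → posterior Inverse-Gamma(17/3, 3569/160)

10707/3200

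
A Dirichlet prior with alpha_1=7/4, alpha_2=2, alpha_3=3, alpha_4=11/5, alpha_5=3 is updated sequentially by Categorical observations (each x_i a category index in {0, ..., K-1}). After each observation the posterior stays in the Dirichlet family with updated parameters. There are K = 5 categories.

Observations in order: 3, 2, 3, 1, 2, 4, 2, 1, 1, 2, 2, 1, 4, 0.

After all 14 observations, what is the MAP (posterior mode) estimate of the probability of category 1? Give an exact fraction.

100/419

obs 1: x=3 → posterior Dirichlet(7/4, 2, 3, 16/5, 3)
obs 2: x=2 → posterior Dirichlet(7/4, 2, 4, 16/5, 3)
obs 3: x=3 → posterior Dirichlet(7/4, 2, 4, 21/5, 3)
obs 4: x=1 → posterior Dirichlet(7/4, 3, 4, 21/5, 3)
obs 5: x=2 → posterior Dirichlet(7/4, 3, 5, 21/5, 3)
obs 6: x=4 → posterior Dirichlet(7/4, 3, 5, 21/5, 4)
obs 7: x=2 → posterior Dirichlet(7/4, 3, 6, 21/5, 4)
obs 8: x=1 → posterior Dirichlet(7/4, 4, 6, 21/5, 4)
obs 9: x=1 → posterior Dirichlet(7/4, 5, 6, 21/5, 4)
obs 10: x=2 → posterior Dirichlet(7/4, 5, 7, 21/5, 4)
obs 11: x=2 → posterior Dirichlet(7/4, 5, 8, 21/5, 4)
obs 12: x=1 → posterior Dirichlet(7/4, 6, 8, 21/5, 4)
obs 13: x=4 → posterior Dirichlet(7/4, 6, 8, 21/5, 5)
obs 14: x=0 → posterior Dirichlet(11/4, 6, 8, 21/5, 5)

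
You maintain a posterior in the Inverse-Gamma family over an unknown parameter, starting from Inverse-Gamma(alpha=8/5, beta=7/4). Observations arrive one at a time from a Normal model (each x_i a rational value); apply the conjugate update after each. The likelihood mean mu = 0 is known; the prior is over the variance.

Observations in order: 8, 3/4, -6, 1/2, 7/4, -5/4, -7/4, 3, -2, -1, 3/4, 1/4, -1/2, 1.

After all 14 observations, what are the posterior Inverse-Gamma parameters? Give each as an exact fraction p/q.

obs 1: x=8 → posterior Inverse-Gamma(21/10, 135/4)
obs 2: x=3/4 → posterior Inverse-Gamma(13/5, 1089/32)
obs 3: x=-6 → posterior Inverse-Gamma(31/10, 1665/32)
obs 4: x=1/2 → posterior Inverse-Gamma(18/5, 1669/32)
obs 5: x=7/4 → posterior Inverse-Gamma(41/10, 859/16)
obs 6: x=-5/4 → posterior Inverse-Gamma(23/5, 1743/32)
obs 7: x=-7/4 → posterior Inverse-Gamma(51/10, 56)
obs 8: x=3 → posterior Inverse-Gamma(28/5, 121/2)
obs 9: x=-2 → posterior Inverse-Gamma(61/10, 125/2)
obs 10: x=-1 → posterior Inverse-Gamma(33/5, 63)
obs 11: x=3/4 → posterior Inverse-Gamma(71/10, 2025/32)
obs 12: x=1/4 → posterior Inverse-Gamma(38/5, 1013/16)
obs 13: x=-1/2 → posterior Inverse-Gamma(81/10, 1015/16)
obs 14: x=1 → posterior Inverse-Gamma(43/5, 1023/16)

alpha=43/5, beta=1023/16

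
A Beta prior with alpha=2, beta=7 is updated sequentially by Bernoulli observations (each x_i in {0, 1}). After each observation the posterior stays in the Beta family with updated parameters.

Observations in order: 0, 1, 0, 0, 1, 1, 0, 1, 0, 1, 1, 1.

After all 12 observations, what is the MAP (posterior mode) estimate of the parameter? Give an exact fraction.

8/19

obs 1: x=0 → posterior Beta(2, 8)
obs 2: x=1 → posterior Beta(3, 8)
obs 3: x=0 → posterior Beta(3, 9)
obs 4: x=0 → posterior Beta(3, 10)
obs 5: x=1 → posterior Beta(4, 10)
obs 6: x=1 → posterior Beta(5, 10)
obs 7: x=0 → posterior Beta(5, 11)
obs 8: x=1 → posterior Beta(6, 11)
obs 9: x=0 → posterior Beta(6, 12)
obs 10: x=1 → posterior Beta(7, 12)
obs 11: x=1 → posterior Beta(8, 12)
obs 12: x=1 → posterior Beta(9, 12)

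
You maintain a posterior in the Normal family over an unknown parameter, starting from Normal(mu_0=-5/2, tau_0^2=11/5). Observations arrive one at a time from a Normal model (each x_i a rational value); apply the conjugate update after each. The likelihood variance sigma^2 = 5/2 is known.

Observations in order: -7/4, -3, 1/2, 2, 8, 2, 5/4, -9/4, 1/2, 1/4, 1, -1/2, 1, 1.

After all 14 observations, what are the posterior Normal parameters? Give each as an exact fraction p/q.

mu_0=35/74, tau_0^2=55/333

obs 1: x=-7/4 → posterior Normal(-101/47, 55/47)
obs 2: x=-3 → posterior Normal(-167/69, 55/69)
obs 3: x=1/2 → posterior Normal(-12/7, 55/91)
obs 4: x=2 → posterior Normal(-112/113, 55/113)
obs 5: x=8 → posterior Normal(64/135, 11/27)
obs 6: x=2 → posterior Normal(108/157, 55/157)
obs 7: x=5/4 → posterior Normal(271/358, 55/179)
obs 8: x=-9/4 → posterior Normal(86/201, 55/201)
obs 9: x=1/2 → posterior Normal(97/223, 55/223)
obs 10: x=1/4 → posterior Normal(41/98, 11/49)
obs 11: x=1 → posterior Normal(83/178, 55/267)
obs 12: x=-1/2 → posterior Normal(227/578, 55/289)
obs 13: x=1 → posterior Normal(271/622, 55/311)
obs 14: x=1 → posterior Normal(35/74, 55/333)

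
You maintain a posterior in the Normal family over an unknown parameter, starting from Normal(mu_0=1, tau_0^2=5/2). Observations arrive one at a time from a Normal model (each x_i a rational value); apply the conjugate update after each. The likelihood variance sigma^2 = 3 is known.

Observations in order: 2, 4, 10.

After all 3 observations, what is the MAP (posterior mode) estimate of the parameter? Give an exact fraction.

86/21

obs 1: x=2 → posterior Normal(16/11, 15/11)
obs 2: x=4 → posterior Normal(9/4, 15/16)
obs 3: x=10 → posterior Normal(86/21, 5/7)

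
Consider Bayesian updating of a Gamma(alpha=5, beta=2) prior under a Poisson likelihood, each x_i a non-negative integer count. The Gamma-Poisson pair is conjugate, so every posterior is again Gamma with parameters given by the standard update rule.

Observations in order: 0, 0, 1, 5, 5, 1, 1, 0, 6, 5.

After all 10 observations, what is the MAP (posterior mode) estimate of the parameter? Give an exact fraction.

7/3

obs 1: x=0 → posterior Gamma(5, 3)
obs 2: x=0 → posterior Gamma(5, 4)
obs 3: x=1 → posterior Gamma(6, 5)
obs 4: x=5 → posterior Gamma(11, 6)
obs 5: x=5 → posterior Gamma(16, 7)
obs 6: x=1 → posterior Gamma(17, 8)
obs 7: x=1 → posterior Gamma(18, 9)
obs 8: x=0 → posterior Gamma(18, 10)
obs 9: x=6 → posterior Gamma(24, 11)
obs 10: x=5 → posterior Gamma(29, 12)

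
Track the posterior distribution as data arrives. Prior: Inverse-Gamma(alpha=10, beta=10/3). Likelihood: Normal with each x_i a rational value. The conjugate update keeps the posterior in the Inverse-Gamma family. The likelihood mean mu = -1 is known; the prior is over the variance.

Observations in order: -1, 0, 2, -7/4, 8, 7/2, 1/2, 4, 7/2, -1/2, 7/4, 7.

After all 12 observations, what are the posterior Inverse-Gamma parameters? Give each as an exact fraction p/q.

alpha=16, beta=5707/48

obs 1: x=-1 → posterior Inverse-Gamma(21/2, 10/3)
obs 2: x=0 → posterior Inverse-Gamma(11, 23/6)
obs 3: x=2 → posterior Inverse-Gamma(23/2, 25/3)
obs 4: x=-7/4 → posterior Inverse-Gamma(12, 827/96)
obs 5: x=8 → posterior Inverse-Gamma(25/2, 4715/96)
obs 6: x=7/2 → posterior Inverse-Gamma(13, 5687/96)
obs 7: x=1/2 → posterior Inverse-Gamma(27/2, 5795/96)
obs 8: x=4 → posterior Inverse-Gamma(14, 6995/96)
obs 9: x=7/2 → posterior Inverse-Gamma(29/2, 7967/96)
obs 10: x=-1/2 → posterior Inverse-Gamma(15, 7979/96)
obs 11: x=7/4 → posterior Inverse-Gamma(31/2, 4171/48)
obs 12: x=7 → posterior Inverse-Gamma(16, 5707/48)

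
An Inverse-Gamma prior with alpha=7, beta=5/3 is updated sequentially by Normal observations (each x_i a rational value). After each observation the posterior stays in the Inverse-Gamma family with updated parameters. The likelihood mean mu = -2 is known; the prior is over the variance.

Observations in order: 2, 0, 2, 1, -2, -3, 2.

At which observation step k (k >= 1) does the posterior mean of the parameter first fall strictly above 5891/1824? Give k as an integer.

k = 7

obs 1: x=2 → posterior Inverse-Gamma(15/2, 29/3)
obs 2: x=0 → posterior Inverse-Gamma(8, 35/3)
obs 3: x=2 → posterior Inverse-Gamma(17/2, 59/3)
obs 4: x=1 → posterior Inverse-Gamma(9, 145/6)
obs 5: x=-2 → posterior Inverse-Gamma(19/2, 145/6)
obs 6: x=-3 → posterior Inverse-Gamma(10, 74/3)
obs 7: x=2 → posterior Inverse-Gamma(21/2, 98/3)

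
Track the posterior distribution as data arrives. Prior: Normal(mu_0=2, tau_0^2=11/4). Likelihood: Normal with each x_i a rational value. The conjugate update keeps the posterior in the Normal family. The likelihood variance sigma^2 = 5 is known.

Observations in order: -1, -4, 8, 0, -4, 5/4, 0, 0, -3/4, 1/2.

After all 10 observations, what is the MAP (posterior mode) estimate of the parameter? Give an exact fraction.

4/13

obs 1: x=-1 → posterior Normal(29/31, 55/31)
obs 2: x=-4 → posterior Normal(-5/14, 55/42)
obs 3: x=8 → posterior Normal(73/53, 55/53)
obs 4: x=0 → posterior Normal(73/64, 55/64)
obs 5: x=-4 → posterior Normal(29/75, 11/15)
obs 6: x=5/4 → posterior Normal(171/344, 55/86)
obs 7: x=0 → posterior Normal(171/388, 55/97)
obs 8: x=0 → posterior Normal(19/48, 55/108)
obs 9: x=-3/4 → posterior Normal(69/238, 55/119)
obs 10: x=1/2 → posterior Normal(4/13, 11/26)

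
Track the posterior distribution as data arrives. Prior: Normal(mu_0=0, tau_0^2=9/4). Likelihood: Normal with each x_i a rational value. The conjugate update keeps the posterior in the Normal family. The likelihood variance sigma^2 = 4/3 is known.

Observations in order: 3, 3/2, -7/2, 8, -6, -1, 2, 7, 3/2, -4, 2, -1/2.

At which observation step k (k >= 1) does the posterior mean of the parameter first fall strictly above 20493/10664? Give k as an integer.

k = 4

obs 1: x=3 → posterior Normal(81/43, 36/43)
obs 2: x=3/2 → posterior Normal(243/140, 18/35)
obs 3: x=-7/2 → posterior Normal(27/97, 36/97)
obs 4: x=8 → posterior Normal(243/124, 9/31)
obs 5: x=-6 → posterior Normal(81/151, 36/151)
obs 6: x=-1 → posterior Normal(27/89, 18/89)
obs 7: x=2 → posterior Normal(108/205, 36/205)
obs 8: x=7 → posterior Normal(297/232, 9/58)
obs 9: x=3/2 → posterior Normal(675/518, 36/259)
obs 10: x=-4 → posterior Normal(459/572, 18/143)
obs 11: x=2 → posterior Normal(567/626, 36/313)
obs 12: x=-1/2 → posterior Normal(27/34, 9/85)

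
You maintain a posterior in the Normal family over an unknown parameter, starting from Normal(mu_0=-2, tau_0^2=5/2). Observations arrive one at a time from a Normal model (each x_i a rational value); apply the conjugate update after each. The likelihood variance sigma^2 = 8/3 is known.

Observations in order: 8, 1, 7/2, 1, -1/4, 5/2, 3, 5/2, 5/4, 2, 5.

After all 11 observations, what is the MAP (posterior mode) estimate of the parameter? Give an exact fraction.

821/362

obs 1: x=8 → posterior Normal(88/31, 40/31)
obs 2: x=1 → posterior Normal(103/46, 20/23)
obs 3: x=7/2 → posterior Normal(311/122, 40/61)
obs 4: x=1 → posterior Normal(341/152, 10/19)
obs 5: x=-1/4 → posterior Normal(667/364, 40/91)
obs 6: x=5/2 → posterior Normal(817/424, 20/53)
obs 7: x=3 → posterior Normal(997/484, 40/121)
obs 8: x=5/2 → posterior Normal(1147/544, 5/17)
obs 9: x=5/4 → posterior Normal(611/302, 40/151)
obs 10: x=2 → posterior Normal(671/332, 20/83)
obs 11: x=5 → posterior Normal(821/362, 40/181)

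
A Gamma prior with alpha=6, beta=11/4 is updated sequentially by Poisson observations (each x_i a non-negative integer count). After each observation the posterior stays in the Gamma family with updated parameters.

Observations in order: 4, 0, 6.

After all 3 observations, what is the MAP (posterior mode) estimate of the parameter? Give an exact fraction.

obs 1: x=4 → posterior Gamma(10, 15/4)
obs 2: x=0 → posterior Gamma(10, 19/4)
obs 3: x=6 → posterior Gamma(16, 23/4)

60/23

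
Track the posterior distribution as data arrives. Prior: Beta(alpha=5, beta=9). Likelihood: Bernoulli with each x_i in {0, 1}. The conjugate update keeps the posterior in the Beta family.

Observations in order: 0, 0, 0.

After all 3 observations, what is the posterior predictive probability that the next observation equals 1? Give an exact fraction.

5/17

obs 1: x=0 → posterior Beta(5, 10)
obs 2: x=0 → posterior Beta(5, 11)
obs 3: x=0 → posterior Beta(5, 12)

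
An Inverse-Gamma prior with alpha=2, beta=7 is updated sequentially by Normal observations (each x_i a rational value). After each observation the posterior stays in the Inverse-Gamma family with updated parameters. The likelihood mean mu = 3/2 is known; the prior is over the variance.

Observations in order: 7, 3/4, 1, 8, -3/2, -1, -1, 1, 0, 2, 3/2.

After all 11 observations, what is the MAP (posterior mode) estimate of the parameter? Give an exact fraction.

105/16

obs 1: x=7 → posterior Inverse-Gamma(5/2, 177/8)
obs 2: x=3/4 → posterior Inverse-Gamma(3, 717/32)
obs 3: x=1 → posterior Inverse-Gamma(7/2, 721/32)
obs 4: x=8 → posterior Inverse-Gamma(4, 1397/32)
obs 5: x=-3/2 → posterior Inverse-Gamma(9/2, 1541/32)
obs 6: x=-1 → posterior Inverse-Gamma(5, 1641/32)
obs 7: x=-1 → posterior Inverse-Gamma(11/2, 1741/32)
obs 8: x=1 → posterior Inverse-Gamma(6, 1745/32)
obs 9: x=0 → posterior Inverse-Gamma(13/2, 1781/32)
obs 10: x=2 → posterior Inverse-Gamma(7, 1785/32)
obs 11: x=3/2 → posterior Inverse-Gamma(15/2, 1785/32)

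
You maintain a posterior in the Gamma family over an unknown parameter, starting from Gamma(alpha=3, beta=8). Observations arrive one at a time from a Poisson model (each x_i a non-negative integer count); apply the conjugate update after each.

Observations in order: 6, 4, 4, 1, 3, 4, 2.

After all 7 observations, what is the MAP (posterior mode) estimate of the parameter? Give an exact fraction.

obs 1: x=6 → posterior Gamma(9, 9)
obs 2: x=4 → posterior Gamma(13, 10)
obs 3: x=4 → posterior Gamma(17, 11)
obs 4: x=1 → posterior Gamma(18, 12)
obs 5: x=3 → posterior Gamma(21, 13)
obs 6: x=4 → posterior Gamma(25, 14)
obs 7: x=2 → posterior Gamma(27, 15)

26/15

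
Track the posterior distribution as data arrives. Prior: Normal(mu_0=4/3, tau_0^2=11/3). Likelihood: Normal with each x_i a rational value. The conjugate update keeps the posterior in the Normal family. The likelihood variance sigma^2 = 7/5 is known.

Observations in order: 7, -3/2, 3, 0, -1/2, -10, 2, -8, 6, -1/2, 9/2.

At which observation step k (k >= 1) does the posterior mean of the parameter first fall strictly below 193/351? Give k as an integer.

k = 6

obs 1: x=7 → posterior Normal(413/76, 77/76)
obs 2: x=-3/2 → posterior Normal(661/262, 77/131)
obs 3: x=3 → posterior Normal(991/372, 77/186)
obs 4: x=0 → posterior Normal(991/482, 77/241)
obs 5: x=-1/2 → posterior Normal(117/74, 77/296)
obs 6: x=-10 → posterior Normal(-82/351, 77/351)
obs 7: x=2 → posterior Normal(2/29, 11/58)
obs 8: x=-8 → posterior Normal(-412/461, 77/461)
obs 9: x=6 → posterior Normal(-41/258, 77/516)
obs 10: x=-1/2 → posterior Normal(-219/1142, 77/571)
obs 11: x=9/2 → posterior Normal(69/313, 77/626)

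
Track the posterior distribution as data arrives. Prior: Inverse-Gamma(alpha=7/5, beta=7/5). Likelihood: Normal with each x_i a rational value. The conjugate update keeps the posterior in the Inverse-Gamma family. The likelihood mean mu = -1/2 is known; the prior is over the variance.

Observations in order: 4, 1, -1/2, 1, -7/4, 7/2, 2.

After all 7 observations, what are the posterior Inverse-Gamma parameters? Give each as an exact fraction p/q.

obs 1: x=4 → posterior Inverse-Gamma(19/10, 461/40)
obs 2: x=1 → posterior Inverse-Gamma(12/5, 253/20)
obs 3: x=-1/2 → posterior Inverse-Gamma(29/10, 253/20)
obs 4: x=1 → posterior Inverse-Gamma(17/5, 551/40)
obs 5: x=-7/4 → posterior Inverse-Gamma(39/10, 2329/160)
obs 6: x=7/2 → posterior Inverse-Gamma(22/5, 3609/160)
obs 7: x=2 → posterior Inverse-Gamma(49/10, 4109/160)

alpha=49/10, beta=4109/160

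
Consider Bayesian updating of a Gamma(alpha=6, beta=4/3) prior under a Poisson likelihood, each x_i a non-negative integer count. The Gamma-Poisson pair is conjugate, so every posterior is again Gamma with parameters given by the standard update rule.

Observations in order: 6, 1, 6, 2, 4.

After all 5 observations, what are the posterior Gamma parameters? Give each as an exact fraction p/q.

obs 1: x=6 → posterior Gamma(12, 7/3)
obs 2: x=1 → posterior Gamma(13, 10/3)
obs 3: x=6 → posterior Gamma(19, 13/3)
obs 4: x=2 → posterior Gamma(21, 16/3)
obs 5: x=4 → posterior Gamma(25, 19/3)

alpha=25, beta=19/3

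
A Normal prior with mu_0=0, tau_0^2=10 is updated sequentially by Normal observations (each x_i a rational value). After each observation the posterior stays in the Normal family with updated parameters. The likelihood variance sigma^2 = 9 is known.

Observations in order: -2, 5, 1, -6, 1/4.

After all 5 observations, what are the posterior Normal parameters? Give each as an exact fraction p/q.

mu_0=-35/118, tau_0^2=90/59

obs 1: x=-2 → posterior Normal(-20/19, 90/19)
obs 2: x=5 → posterior Normal(30/29, 90/29)
obs 3: x=1 → posterior Normal(40/39, 30/13)
obs 4: x=-6 → posterior Normal(-20/49, 90/49)
obs 5: x=1/4 → posterior Normal(-35/118, 90/59)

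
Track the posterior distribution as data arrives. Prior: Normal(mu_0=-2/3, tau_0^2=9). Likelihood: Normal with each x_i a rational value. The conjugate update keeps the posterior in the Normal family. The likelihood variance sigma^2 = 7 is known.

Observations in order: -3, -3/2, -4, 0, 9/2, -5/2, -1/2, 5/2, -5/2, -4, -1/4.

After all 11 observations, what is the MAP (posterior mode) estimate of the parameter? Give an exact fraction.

-1271/1272

obs 1: x=-3 → posterior Normal(-95/48, 63/16)
obs 2: x=-3/2 → posterior Normal(-271/150, 63/25)
obs 3: x=-4 → posterior Normal(-487/204, 63/34)
obs 4: x=0 → posterior Normal(-487/258, 63/43)
obs 5: x=9/2 → posterior Normal(-61/78, 63/52)
obs 6: x=-5/2 → posterior Normal(-379/366, 63/61)
obs 7: x=-1/2 → posterior Normal(-29/30, 9/10)
obs 8: x=5/2 → posterior Normal(-271/474, 63/79)
obs 9: x=-5/2 → posterior Normal(-203/264, 63/88)
obs 10: x=-4 → posterior Normal(-311/291, 63/97)
obs 11: x=-1/4 → posterior Normal(-1271/1272, 63/106)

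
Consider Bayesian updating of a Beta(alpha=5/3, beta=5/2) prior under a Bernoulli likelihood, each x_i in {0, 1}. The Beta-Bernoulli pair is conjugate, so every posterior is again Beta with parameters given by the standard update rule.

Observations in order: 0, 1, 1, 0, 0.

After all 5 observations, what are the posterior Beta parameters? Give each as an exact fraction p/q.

alpha=11/3, beta=11/2

obs 1: x=0 → posterior Beta(5/3, 7/2)
obs 2: x=1 → posterior Beta(8/3, 7/2)
obs 3: x=1 → posterior Beta(11/3, 7/2)
obs 4: x=0 → posterior Beta(11/3, 9/2)
obs 5: x=0 → posterior Beta(11/3, 11/2)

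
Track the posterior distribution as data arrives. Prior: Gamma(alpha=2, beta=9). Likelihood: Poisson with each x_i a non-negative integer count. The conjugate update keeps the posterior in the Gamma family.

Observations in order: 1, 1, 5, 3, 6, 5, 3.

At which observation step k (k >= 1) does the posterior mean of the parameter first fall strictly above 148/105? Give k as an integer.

k = 6

obs 1: x=1 → posterior Gamma(3, 10)
obs 2: x=1 → posterior Gamma(4, 11)
obs 3: x=5 → posterior Gamma(9, 12)
obs 4: x=3 → posterior Gamma(12, 13)
obs 5: x=6 → posterior Gamma(18, 14)
obs 6: x=5 → posterior Gamma(23, 15)
obs 7: x=3 → posterior Gamma(26, 16)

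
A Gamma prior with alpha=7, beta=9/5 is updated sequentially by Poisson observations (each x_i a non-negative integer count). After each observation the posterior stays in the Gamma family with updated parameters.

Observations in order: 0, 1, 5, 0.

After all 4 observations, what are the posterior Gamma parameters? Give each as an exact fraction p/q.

obs 1: x=0 → posterior Gamma(7, 14/5)
obs 2: x=1 → posterior Gamma(8, 19/5)
obs 3: x=5 → posterior Gamma(13, 24/5)
obs 4: x=0 → posterior Gamma(13, 29/5)

alpha=13, beta=29/5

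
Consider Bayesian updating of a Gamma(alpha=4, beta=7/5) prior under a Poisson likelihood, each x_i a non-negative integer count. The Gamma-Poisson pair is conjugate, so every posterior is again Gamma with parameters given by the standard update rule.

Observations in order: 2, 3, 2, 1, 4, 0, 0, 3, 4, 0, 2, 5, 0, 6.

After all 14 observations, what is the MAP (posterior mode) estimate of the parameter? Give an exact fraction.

obs 1: x=2 → posterior Gamma(6, 12/5)
obs 2: x=3 → posterior Gamma(9, 17/5)
obs 3: x=2 → posterior Gamma(11, 22/5)
obs 4: x=1 → posterior Gamma(12, 27/5)
obs 5: x=4 → posterior Gamma(16, 32/5)
obs 6: x=0 → posterior Gamma(16, 37/5)
obs 7: x=0 → posterior Gamma(16, 42/5)
obs 8: x=3 → posterior Gamma(19, 47/5)
obs 9: x=4 → posterior Gamma(23, 52/5)
obs 10: x=0 → posterior Gamma(23, 57/5)
obs 11: x=2 → posterior Gamma(25, 62/5)
obs 12: x=5 → posterior Gamma(30, 67/5)
obs 13: x=0 → posterior Gamma(30, 72/5)
obs 14: x=6 → posterior Gamma(36, 77/5)

25/11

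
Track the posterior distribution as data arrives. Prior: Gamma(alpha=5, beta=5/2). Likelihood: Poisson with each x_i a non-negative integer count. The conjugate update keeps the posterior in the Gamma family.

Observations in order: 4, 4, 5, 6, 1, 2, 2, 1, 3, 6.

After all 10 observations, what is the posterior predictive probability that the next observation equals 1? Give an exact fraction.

obs 1: x=4 → posterior Gamma(9, 7/2)
obs 2: x=4 → posterior Gamma(13, 9/2)
obs 3: x=5 → posterior Gamma(18, 11/2)
obs 4: x=6 → posterior Gamma(24, 13/2)
obs 5: x=1 → posterior Gamma(25, 15/2)
obs 6: x=2 → posterior Gamma(27, 17/2)
obs 7: x=2 → posterior Gamma(29, 19/2)
obs 8: x=1 → posterior Gamma(30, 21/2)
obs 9: x=3 → posterior Gamma(33, 23/2)
obs 10: x=6 → posterior Gamma(39, 25/2)

86026783705514878186626503975276136770844459533691406250/599003433304810403471059943169868346577158542512617035467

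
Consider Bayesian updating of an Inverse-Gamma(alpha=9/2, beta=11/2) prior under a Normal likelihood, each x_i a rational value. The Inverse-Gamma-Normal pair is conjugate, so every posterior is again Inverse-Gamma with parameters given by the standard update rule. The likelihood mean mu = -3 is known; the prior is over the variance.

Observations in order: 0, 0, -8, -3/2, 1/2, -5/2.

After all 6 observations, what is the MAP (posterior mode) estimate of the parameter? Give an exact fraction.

obs 1: x=0 → posterior Inverse-Gamma(5, 10)
obs 2: x=0 → posterior Inverse-Gamma(11/2, 29/2)
obs 3: x=-8 → posterior Inverse-Gamma(6, 27)
obs 4: x=-3/2 → posterior Inverse-Gamma(13/2, 225/8)
obs 5: x=1/2 → posterior Inverse-Gamma(7, 137/4)
obs 6: x=-5/2 → posterior Inverse-Gamma(15/2, 275/8)

275/68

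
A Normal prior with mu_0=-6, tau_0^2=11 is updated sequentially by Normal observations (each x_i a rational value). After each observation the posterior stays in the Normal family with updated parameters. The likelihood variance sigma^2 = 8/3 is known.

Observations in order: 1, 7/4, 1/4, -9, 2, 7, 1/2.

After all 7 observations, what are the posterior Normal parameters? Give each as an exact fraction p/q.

obs 1: x=1 → posterior Normal(-15/41, 88/41)
obs 2: x=7/4 → posterior Normal(171/296, 44/37)
obs 3: x=1/4 → posterior Normal(51/107, 88/107)
obs 4: x=-9 → posterior Normal(-123/70, 22/35)
obs 5: x=2 → posterior Normal(-180/173, 88/173)
obs 6: x=7 → posterior Normal(51/206, 44/103)
obs 7: x=1/2 → posterior Normal(135/478, 88/239)

mu_0=135/478, tau_0^2=88/239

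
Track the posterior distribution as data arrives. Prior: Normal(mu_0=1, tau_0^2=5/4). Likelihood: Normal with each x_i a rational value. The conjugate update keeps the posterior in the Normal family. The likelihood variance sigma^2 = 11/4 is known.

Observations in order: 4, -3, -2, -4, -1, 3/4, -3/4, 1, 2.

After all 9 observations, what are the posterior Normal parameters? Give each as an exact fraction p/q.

mu_0=-1/14, tau_0^2=55/224

obs 1: x=4 → posterior Normal(31/16, 55/64)
obs 2: x=-3 → posterior Normal(16/21, 55/84)
obs 3: x=-2 → posterior Normal(3/13, 55/104)
obs 4: x=-4 → posterior Normal(-14/31, 55/124)
obs 5: x=-1 → posterior Normal(-19/36, 55/144)
obs 6: x=3/4 → posterior Normal(-61/164, 55/164)
obs 7: x=-3/4 → posterior Normal(-19/46, 55/184)
obs 8: x=1 → posterior Normal(-14/51, 55/204)
obs 9: x=2 → posterior Normal(-1/14, 55/224)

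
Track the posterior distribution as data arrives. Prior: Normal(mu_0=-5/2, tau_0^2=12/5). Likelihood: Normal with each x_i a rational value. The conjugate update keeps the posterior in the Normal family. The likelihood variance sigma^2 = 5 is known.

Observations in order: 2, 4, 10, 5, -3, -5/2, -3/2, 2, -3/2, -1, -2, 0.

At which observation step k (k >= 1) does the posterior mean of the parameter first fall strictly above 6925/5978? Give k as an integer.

obs 1: x=2 → posterior Normal(-77/74, 60/37)
obs 2: x=4 → posterior Normal(19/98, 60/49)
obs 3: x=10 → posterior Normal(259/122, 60/61)
obs 4: x=5 → posterior Normal(379/146, 60/73)
obs 5: x=-3 → posterior Normal(307/170, 12/17)
obs 6: x=-5/2 → posterior Normal(247/194, 60/97)
obs 7: x=-3/2 → posterior Normal(211/218, 60/109)
obs 8: x=2 → posterior Normal(259/242, 60/121)
obs 9: x=-3/2 → posterior Normal(223/266, 60/133)
obs 10: x=-1 → posterior Normal(199/290, 12/29)
obs 11: x=-2 → posterior Normal(151/314, 60/157)
obs 12: x=0 → posterior Normal(151/338, 60/169)

k = 3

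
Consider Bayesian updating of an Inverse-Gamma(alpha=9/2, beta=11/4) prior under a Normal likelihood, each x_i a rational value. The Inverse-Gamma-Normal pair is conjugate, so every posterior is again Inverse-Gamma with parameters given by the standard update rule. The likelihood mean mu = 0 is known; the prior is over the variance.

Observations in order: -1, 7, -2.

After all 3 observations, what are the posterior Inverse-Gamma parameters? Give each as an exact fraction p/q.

obs 1: x=-1 → posterior Inverse-Gamma(5, 13/4)
obs 2: x=7 → posterior Inverse-Gamma(11/2, 111/4)
obs 3: x=-2 → posterior Inverse-Gamma(6, 119/4)

alpha=6, beta=119/4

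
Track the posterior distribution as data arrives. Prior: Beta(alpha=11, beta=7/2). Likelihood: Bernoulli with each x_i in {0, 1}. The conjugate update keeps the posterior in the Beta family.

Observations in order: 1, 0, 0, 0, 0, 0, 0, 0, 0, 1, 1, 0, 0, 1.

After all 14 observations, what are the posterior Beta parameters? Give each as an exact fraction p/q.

obs 1: x=1 → posterior Beta(12, 7/2)
obs 2: x=0 → posterior Beta(12, 9/2)
obs 3: x=0 → posterior Beta(12, 11/2)
obs 4: x=0 → posterior Beta(12, 13/2)
obs 5: x=0 → posterior Beta(12, 15/2)
obs 6: x=0 → posterior Beta(12, 17/2)
obs 7: x=0 → posterior Beta(12, 19/2)
obs 8: x=0 → posterior Beta(12, 21/2)
obs 9: x=0 → posterior Beta(12, 23/2)
obs 10: x=1 → posterior Beta(13, 23/2)
obs 11: x=1 → posterior Beta(14, 23/2)
obs 12: x=0 → posterior Beta(14, 25/2)
obs 13: x=0 → posterior Beta(14, 27/2)
obs 14: x=1 → posterior Beta(15, 27/2)

alpha=15, beta=27/2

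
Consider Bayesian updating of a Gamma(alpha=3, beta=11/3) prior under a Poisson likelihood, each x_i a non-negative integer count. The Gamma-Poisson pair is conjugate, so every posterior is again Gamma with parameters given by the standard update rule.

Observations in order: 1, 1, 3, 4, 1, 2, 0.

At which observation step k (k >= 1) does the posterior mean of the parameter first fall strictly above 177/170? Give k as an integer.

k = 3

obs 1: x=1 → posterior Gamma(4, 14/3)
obs 2: x=1 → posterior Gamma(5, 17/3)
obs 3: x=3 → posterior Gamma(8, 20/3)
obs 4: x=4 → posterior Gamma(12, 23/3)
obs 5: x=1 → posterior Gamma(13, 26/3)
obs 6: x=2 → posterior Gamma(15, 29/3)
obs 7: x=0 → posterior Gamma(15, 32/3)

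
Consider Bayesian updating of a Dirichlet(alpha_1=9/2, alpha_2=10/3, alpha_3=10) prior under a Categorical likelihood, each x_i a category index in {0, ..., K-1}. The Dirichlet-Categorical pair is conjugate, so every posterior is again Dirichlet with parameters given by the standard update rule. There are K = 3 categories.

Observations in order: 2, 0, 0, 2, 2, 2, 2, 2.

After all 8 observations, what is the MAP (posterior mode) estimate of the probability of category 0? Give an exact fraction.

33/137

obs 1: x=2 → posterior Dirichlet(9/2, 10/3, 11)
obs 2: x=0 → posterior Dirichlet(11/2, 10/3, 11)
obs 3: x=0 → posterior Dirichlet(13/2, 10/3, 11)
obs 4: x=2 → posterior Dirichlet(13/2, 10/3, 12)
obs 5: x=2 → posterior Dirichlet(13/2, 10/3, 13)
obs 6: x=2 → posterior Dirichlet(13/2, 10/3, 14)
obs 7: x=2 → posterior Dirichlet(13/2, 10/3, 15)
obs 8: x=2 → posterior Dirichlet(13/2, 10/3, 16)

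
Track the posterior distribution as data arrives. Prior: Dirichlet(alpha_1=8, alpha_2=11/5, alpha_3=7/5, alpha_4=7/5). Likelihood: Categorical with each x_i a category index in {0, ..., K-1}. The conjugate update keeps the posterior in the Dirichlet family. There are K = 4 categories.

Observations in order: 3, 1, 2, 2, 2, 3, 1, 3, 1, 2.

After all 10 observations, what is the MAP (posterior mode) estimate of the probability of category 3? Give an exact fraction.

17/95

obs 1: x=3 → posterior Dirichlet(8, 11/5, 7/5, 12/5)
obs 2: x=1 → posterior Dirichlet(8, 16/5, 7/5, 12/5)
obs 3: x=2 → posterior Dirichlet(8, 16/5, 12/5, 12/5)
obs 4: x=2 → posterior Dirichlet(8, 16/5, 17/5, 12/5)
obs 5: x=2 → posterior Dirichlet(8, 16/5, 22/5, 12/5)
obs 6: x=3 → posterior Dirichlet(8, 16/5, 22/5, 17/5)
obs 7: x=1 → posterior Dirichlet(8, 21/5, 22/5, 17/5)
obs 8: x=3 → posterior Dirichlet(8, 21/5, 22/5, 22/5)
obs 9: x=1 → posterior Dirichlet(8, 26/5, 22/5, 22/5)
obs 10: x=2 → posterior Dirichlet(8, 26/5, 27/5, 22/5)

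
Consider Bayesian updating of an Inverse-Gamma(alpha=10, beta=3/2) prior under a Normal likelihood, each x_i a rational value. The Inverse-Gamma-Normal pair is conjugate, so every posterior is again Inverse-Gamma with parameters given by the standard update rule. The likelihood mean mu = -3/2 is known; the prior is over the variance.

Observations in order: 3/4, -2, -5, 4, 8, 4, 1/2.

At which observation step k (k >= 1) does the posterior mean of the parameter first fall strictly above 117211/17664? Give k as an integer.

k = 6

obs 1: x=3/4 → posterior Inverse-Gamma(21/2, 129/32)
obs 2: x=-2 → posterior Inverse-Gamma(11, 133/32)
obs 3: x=-5 → posterior Inverse-Gamma(23/2, 329/32)
obs 4: x=4 → posterior Inverse-Gamma(12, 813/32)
obs 5: x=8 → posterior Inverse-Gamma(25/2, 2257/32)
obs 6: x=4 → posterior Inverse-Gamma(13, 2741/32)
obs 7: x=1/2 → posterior Inverse-Gamma(27/2, 2805/32)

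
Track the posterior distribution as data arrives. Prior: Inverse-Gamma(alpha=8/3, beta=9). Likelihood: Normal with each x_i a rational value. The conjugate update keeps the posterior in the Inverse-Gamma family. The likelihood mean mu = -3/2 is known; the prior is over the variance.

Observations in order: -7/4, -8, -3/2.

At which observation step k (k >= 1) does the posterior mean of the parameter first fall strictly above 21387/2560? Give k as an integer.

obs 1: x=-7/4 → posterior Inverse-Gamma(19/6, 289/32)
obs 2: x=-8 → posterior Inverse-Gamma(11/3, 965/32)
obs 3: x=-3/2 → posterior Inverse-Gamma(25/6, 965/32)

k = 2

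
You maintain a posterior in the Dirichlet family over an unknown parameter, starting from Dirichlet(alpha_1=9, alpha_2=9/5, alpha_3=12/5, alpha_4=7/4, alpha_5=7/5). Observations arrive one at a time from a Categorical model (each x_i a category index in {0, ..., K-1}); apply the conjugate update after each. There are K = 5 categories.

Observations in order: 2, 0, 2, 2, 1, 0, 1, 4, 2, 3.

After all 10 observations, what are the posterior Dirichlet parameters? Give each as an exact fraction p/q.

obs 1: x=2 → posterior Dirichlet(9, 9/5, 17/5, 7/4, 7/5)
obs 2: x=0 → posterior Dirichlet(10, 9/5, 17/5, 7/4, 7/5)
obs 3: x=2 → posterior Dirichlet(10, 9/5, 22/5, 7/4, 7/5)
obs 4: x=2 → posterior Dirichlet(10, 9/5, 27/5, 7/4, 7/5)
obs 5: x=1 → posterior Dirichlet(10, 14/5, 27/5, 7/4, 7/5)
obs 6: x=0 → posterior Dirichlet(11, 14/5, 27/5, 7/4, 7/5)
obs 7: x=1 → posterior Dirichlet(11, 19/5, 27/5, 7/4, 7/5)
obs 8: x=4 → posterior Dirichlet(11, 19/5, 27/5, 7/4, 12/5)
obs 9: x=2 → posterior Dirichlet(11, 19/5, 32/5, 7/4, 12/5)
obs 10: x=3 → posterior Dirichlet(11, 19/5, 32/5, 11/4, 12/5)

alpha_1=11, alpha_2=19/5, alpha_3=32/5, alpha_4=11/4, alpha_5=12/5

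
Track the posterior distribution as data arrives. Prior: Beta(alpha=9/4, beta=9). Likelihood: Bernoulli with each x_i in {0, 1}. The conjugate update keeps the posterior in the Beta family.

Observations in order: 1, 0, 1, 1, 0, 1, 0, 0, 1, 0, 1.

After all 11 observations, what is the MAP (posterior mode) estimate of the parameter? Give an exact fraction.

obs 1: x=1 → posterior Beta(13/4, 9)
obs 2: x=0 → posterior Beta(13/4, 10)
obs 3: x=1 → posterior Beta(17/4, 10)
obs 4: x=1 → posterior Beta(21/4, 10)
obs 5: x=0 → posterior Beta(21/4, 11)
obs 6: x=1 → posterior Beta(25/4, 11)
obs 7: x=0 → posterior Beta(25/4, 12)
obs 8: x=0 → posterior Beta(25/4, 13)
obs 9: x=1 → posterior Beta(29/4, 13)
obs 10: x=0 → posterior Beta(29/4, 14)
obs 11: x=1 → posterior Beta(33/4, 14)

29/81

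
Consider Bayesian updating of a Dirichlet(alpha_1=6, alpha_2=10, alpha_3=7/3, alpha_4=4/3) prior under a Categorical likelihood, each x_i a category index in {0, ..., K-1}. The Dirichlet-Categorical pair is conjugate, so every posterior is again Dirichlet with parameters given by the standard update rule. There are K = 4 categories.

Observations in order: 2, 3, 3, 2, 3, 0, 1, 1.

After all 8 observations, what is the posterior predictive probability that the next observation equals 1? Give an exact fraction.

36/83

obs 1: x=2 → posterior Dirichlet(6, 10, 10/3, 4/3)
obs 2: x=3 → posterior Dirichlet(6, 10, 10/3, 7/3)
obs 3: x=3 → posterior Dirichlet(6, 10, 10/3, 10/3)
obs 4: x=2 → posterior Dirichlet(6, 10, 13/3, 10/3)
obs 5: x=3 → posterior Dirichlet(6, 10, 13/3, 13/3)
obs 6: x=0 → posterior Dirichlet(7, 10, 13/3, 13/3)
obs 7: x=1 → posterior Dirichlet(7, 11, 13/3, 13/3)
obs 8: x=1 → posterior Dirichlet(7, 12, 13/3, 13/3)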